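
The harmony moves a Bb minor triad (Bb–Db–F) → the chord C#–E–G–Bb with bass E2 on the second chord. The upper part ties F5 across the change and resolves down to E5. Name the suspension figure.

At the second chord the bass is E2. The suspended F5 lies a ninth above the bass; after resolving down by step to E5, the interval above the bass becomes an octave.
Suspension figures are named by those two intervals: 9–8.

9–8 suspension.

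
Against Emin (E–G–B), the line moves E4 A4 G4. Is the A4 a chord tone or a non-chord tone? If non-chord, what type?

Non-chord tone — an appoggiatura.

The harmony at that moment is E minor triad (E, G, B); A4 is not a chord tone.
It is approached by leap up from E4 and left by step down to G4.
Leap in, step out — an appoggiatura.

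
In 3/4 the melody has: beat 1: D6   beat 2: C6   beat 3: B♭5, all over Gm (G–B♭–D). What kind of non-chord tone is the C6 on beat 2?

The harmony at that moment is G minor triad (G, B♭, D); C6 is not a chord tone.
It is approached by step down from D6 and left by step down to B♭5.
Step in, step out in the same direction — a passing tone.

Passing tone.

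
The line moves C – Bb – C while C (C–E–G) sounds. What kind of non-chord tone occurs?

Bb is a neighbor tone.

The harmony at that moment is C major triad (C, E, G); Bb is not a chord tone.
It is approached by step down from C and left by step up to C.
Step away and step back to the same note — a neighbor tone (lower neighbor).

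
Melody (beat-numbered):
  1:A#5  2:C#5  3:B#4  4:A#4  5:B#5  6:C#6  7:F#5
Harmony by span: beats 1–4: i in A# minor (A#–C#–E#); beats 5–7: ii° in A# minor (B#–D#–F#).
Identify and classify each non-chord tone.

The harmony at that moment is A# minor triad (A#, C#, E#); B#4 is not a chord tone.
It is approached by step down from C#5 and left by step down to A#4.
Step in, step out in the same direction — a passing tone.
The harmony at that moment is B# diminished triad (B#, D#, F#); C#6 is not a chord tone.
It is approached by step up from B#5 and left by leap down to F#5.
Step in, leap out — an escape tone.

B#4 (beat 3) — passing tone; C#6 (beat 6) — escape tone.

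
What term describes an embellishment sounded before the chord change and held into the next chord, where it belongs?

Anticipation.

Approach: ahead of the chord change (typically by step), so it is dissonant against the current harmony. Departure: none — the same pitch is restated or held and is a chord tone of the new harmony.
Dissonant first, consonant once the harmony catches up: the note simply arrives early — an anticipation. (The reverse timing, consonant first and dissonant after the change, would be a suspension or retardation.)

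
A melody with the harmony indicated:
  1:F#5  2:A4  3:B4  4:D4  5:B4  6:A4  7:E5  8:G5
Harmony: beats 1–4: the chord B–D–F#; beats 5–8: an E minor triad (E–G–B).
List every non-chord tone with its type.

The harmony at that moment is B minor triad (B, D, F#); A4 is not a chord tone.
It is approached by leap down from F#5 and left by step up to B4.
Leap in, step out — an appoggiatura.
The harmony at that moment is E minor triad (E, G, B); A4 is not a chord tone.
It is approached by step down from B4 and left by leap up to E5.
Step in, leap out — an escape tone.

A4 (beat 2) — appoggiatura; A4 (beat 6) — escape tone.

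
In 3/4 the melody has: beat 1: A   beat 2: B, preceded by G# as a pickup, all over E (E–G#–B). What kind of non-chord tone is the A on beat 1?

Passing tone.

The harmony at that moment is E major triad (E, G#, B); A is not a chord tone.
It is approached by step up from G# and left by step up to B.
Step in, step out in the same direction — a passing tone.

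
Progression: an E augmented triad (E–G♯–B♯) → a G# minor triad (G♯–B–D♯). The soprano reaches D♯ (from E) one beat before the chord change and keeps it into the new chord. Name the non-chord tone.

D♯ is an anticipation.

The harmony at that moment is E augmented triad (E, G♯, B♯); D♯ is not a chord tone.
It is approached by step down from E and then sustained as the same pitch into the next harmony.
Arriving early and becoming a chord tone when the harmony changes — an anticipation.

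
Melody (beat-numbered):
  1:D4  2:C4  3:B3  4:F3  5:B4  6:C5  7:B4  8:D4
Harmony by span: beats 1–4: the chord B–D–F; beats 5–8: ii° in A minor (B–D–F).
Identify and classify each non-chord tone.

C4 (beat 2) — passing tone; C5 (beat 6) — neighbor tone.

The harmony at that moment is B diminished triad (B, D, F); C4 is not a chord tone.
It is approached by step down from D4 and left by step down to B3.
Step in, step out in the same direction — a passing tone.
The harmony at that moment is B diminished triad (B, D, F); C5 is not a chord tone.
It is approached by step up from B4 and left by step down to B4.
Step away and step back to the same note — a neighbor tone (upper neighbor).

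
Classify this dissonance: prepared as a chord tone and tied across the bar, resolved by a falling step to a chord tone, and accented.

Approach: by preparation — the pitch is first a chord tone, then held (tied or repeated) while the harmony changes under it. Departure: down by step. Metric position: strong.
A prepared dissonance that resolves downward by step — a suspension. (The same figure resolving upward would be a retardation.)

Suspension.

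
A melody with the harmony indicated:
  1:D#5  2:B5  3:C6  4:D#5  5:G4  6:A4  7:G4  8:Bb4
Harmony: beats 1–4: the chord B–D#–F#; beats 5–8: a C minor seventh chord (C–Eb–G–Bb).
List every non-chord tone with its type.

The harmony at that moment is B major triad (B, D#, F#); C6 is not a chord tone.
It is approached by step up from B5 and left by leap down to D#5.
Step in, leap out — an escape tone.
The harmony at that moment is C minor seventh chord (C, Eb, G, Bb); A4 is not a chord tone.
It is approached by step up from G4 and left by step down to G4.
Step away and step back to the same note — a neighbor tone (upper neighbor).

C6 (beat 3) — escape tone; A4 (beat 6) — neighbor tone.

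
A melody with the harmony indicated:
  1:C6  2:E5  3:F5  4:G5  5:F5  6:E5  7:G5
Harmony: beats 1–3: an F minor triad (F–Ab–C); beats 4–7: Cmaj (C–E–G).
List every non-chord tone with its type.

The harmony at that moment is F minor triad (F, Ab, C); E5 is not a chord tone.
It is approached by leap down from C6 and left by step up to F5.
Leap in, step out — an appoggiatura.
The harmony at that moment is C major triad (C, E, G); F5 is not a chord tone.
It is approached by step down from G5 and left by step down to E5.
Step in, step out in the same direction — a passing tone.

E5 (beat 2) — appoggiatura; F5 (beat 5) — passing tone.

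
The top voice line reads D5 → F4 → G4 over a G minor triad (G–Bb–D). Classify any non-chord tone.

F4 is an appoggiatura.

The harmony at that moment is G minor triad (G, Bb, D); F4 is not a chord tone.
It is approached by leap down from D5 and left by step up to G4.
Leap in, step out — an appoggiatura.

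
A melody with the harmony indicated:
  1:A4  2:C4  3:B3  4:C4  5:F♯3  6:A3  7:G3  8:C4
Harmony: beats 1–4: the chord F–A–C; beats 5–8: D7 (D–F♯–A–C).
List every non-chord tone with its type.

The harmony at that moment is F major triad (F, A, C); B3 is not a chord tone.
It is approached by step down from C4 and left by step up to C4.
Step away and step back to the same note — a neighbor tone (lower neighbor).
The harmony at that moment is D dominant seventh chord (D, F♯, A, C); G3 is not a chord tone.
It is approached by step down from A3 and left by leap up to C4.
Step in, leap out — an escape tone.

B3 (beat 3) — neighbor tone; G3 (beat 7) — escape tone.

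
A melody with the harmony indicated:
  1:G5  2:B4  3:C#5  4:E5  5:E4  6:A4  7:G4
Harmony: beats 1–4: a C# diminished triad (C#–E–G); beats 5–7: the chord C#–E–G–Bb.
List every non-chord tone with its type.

The harmony at that moment is C# diminished triad (C#, E, G); B4 is not a chord tone.
It is approached by leap down from G5 and left by step up to C#5.
Leap in, step out — an appoggiatura.
The harmony at that moment is C# diminished seventh chord (C#, E, G, Bb); A4 is not a chord tone.
It is approached by leap up from E4 and left by step down to G4.
Leap in, step out — an appoggiatura.

B4 (beat 2) — appoggiatura; A4 (beat 6) — appoggiatura.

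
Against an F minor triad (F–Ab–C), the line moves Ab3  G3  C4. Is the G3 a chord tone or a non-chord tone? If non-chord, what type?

The harmony at that moment is F minor triad (F, Ab, C); G3 is not a chord tone.
It is approached by step down from Ab3 and left by leap up to C4.
Step in, leap out — an escape tone.

Non-chord tone — an escape tone.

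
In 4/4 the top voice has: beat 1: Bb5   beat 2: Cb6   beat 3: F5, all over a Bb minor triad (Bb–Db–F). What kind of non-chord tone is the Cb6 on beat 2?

Escape tone.

The harmony at that moment is Bb minor triad (Bb, Db, F); Cb6 is not a chord tone.
It is approached by step up from Bb5 and left by leap down to F5.
Step in, leap out, on a weak beat — an escape tone.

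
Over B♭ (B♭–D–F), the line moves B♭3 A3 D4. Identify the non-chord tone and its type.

The harmony at that moment is B♭ major triad (B♭, D, F); A3 is not a chord tone.
It is approached by step down from B♭3 and left by leap up to D4.
Step in, leap out — an escape tone.

A3 is an escape tone.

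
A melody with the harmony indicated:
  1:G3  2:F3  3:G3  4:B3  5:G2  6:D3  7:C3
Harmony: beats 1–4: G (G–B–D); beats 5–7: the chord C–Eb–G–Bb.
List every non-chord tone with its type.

The harmony at that moment is G major triad (G, B, D); F3 is not a chord tone.
It is approached by step down from G3 and left by step up to G3.
Step away and step back to the same note — a neighbor tone (lower neighbor).
The harmony at that moment is C minor seventh chord (C, Eb, G, Bb); D3 is not a chord tone.
It is approached by leap up from G2 and left by step down to C3.
Leap in, step out — an appoggiatura.

F3 (beat 2) — neighbor tone; D3 (beat 6) — appoggiatura.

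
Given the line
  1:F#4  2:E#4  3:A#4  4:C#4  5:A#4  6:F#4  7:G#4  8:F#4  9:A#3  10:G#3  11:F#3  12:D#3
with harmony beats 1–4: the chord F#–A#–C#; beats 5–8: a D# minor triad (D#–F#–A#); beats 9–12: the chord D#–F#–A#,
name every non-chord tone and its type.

E#4 (beat 2) — escape tone; G#4 (beat 7) — neighbor tone; G#3 (beat 10) — passing tone.

The harmony at that moment is F# major triad (F#, A#, C#); E#4 is not a chord tone.
It is approached by step down from F#4 and left by leap up to A#4.
Step in, leap out — an escape tone.
The harmony at that moment is D# minor triad (D#, F#, A#); G#4 is not a chord tone.
It is approached by step up from F#4 and left by step down to F#4.
Step away and step back to the same note — a neighbor tone (upper neighbor).
The harmony at that moment is D# minor triad (D#, F#, A#); G#3 is not a chord tone.
It is approached by step down from A#3 and left by step down to F#3.
Step in, step out in the same direction — a passing tone.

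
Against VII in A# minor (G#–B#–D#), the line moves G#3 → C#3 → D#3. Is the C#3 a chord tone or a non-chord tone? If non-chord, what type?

The harmony at that moment is G# major triad (G#, B#, D#); C#3 is not a chord tone.
It is approached by leap down from G#3 and left by step up to D#3.
Leap in, step out — an appoggiatura.

Non-chord tone — an appoggiatura.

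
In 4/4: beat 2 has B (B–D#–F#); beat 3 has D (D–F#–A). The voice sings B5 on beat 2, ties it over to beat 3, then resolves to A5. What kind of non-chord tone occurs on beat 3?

The harmony at that moment is D major triad (D, F#, A); B5 is not a chord tone.
It is held over (the same pitch as the preceding B5) and left by step down to A5.
Held over from the previous chord and resolving down by step — a suspension.

Suspension.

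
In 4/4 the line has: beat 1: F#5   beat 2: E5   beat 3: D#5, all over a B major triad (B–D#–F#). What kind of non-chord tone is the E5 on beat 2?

The harmony at that moment is B major triad (B, D#, F#); E5 is not a chord tone.
It is approached by step down from F#5 and left by step down to D#5.
Step in, step out in the same direction — a passing tone.

Passing tone.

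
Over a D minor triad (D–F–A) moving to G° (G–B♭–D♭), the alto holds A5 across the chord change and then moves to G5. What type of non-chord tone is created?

A5 is a suspension.

The harmony at that moment is G diminished triad (G, B♭, D♭); A5 is not a chord tone.
It is held over (the same pitch as the preceding A5) and left by step down to G5.
Held over from the previous chord and resolving down by step — a suspension.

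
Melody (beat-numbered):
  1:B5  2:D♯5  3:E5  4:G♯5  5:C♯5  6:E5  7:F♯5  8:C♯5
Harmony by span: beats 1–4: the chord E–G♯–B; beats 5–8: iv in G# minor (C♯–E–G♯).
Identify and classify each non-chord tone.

The harmony at that moment is E major triad (E, G♯, B); D♯5 is not a chord tone.
It is approached by leap down from B5 and left by step up to E5.
Leap in, step out — an appoggiatura.
The harmony at that moment is C♯ minor triad (C♯, E, G♯); F♯5 is not a chord tone.
It is approached by step up from E5 and left by leap down to C♯5.
Step in, leap out — an escape tone.

D♯5 (beat 2) — appoggiatura; F♯5 (beat 7) — escape tone.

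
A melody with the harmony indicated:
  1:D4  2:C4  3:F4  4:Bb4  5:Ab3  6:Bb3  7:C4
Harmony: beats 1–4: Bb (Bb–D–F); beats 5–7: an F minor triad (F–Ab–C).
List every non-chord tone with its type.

The harmony at that moment is Bb major triad (Bb, D, F); C4 is not a chord tone.
It is approached by step down from D4 and left by leap up to F4.
Step in, leap out — an escape tone.
The harmony at that moment is F minor triad (F, Ab, C); Bb3 is not a chord tone.
It is approached by step up from Ab3 and left by step up to C4.
Step in, step out in the same direction — a passing tone.

C4 (beat 2) — escape tone; Bb3 (beat 6) — passing tone.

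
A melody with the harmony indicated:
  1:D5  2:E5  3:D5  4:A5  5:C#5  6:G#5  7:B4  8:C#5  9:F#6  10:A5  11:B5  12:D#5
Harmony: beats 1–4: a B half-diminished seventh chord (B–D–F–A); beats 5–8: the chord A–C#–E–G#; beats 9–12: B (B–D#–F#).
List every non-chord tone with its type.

E5 (beat 2) — neighbor tone; B4 (beat 7) — appoggiatura; A5 (beat 10) — appoggiatura.

The harmony at that moment is B half-diminished seventh chord (B, D, F, A); E5 is not a chord tone.
It is approached by step up from D5 and left by step down to D5.
Step away and step back to the same note — a neighbor tone (upper neighbor).
The harmony at that moment is A major seventh chord (A, C#, E, G#); B4 is not a chord tone.
It is approached by leap down from G#5 and left by step up to C#5.
Leap in, step out — an appoggiatura.
The harmony at that moment is B major triad (B, D#, F#); A5 is not a chord tone.
It is approached by leap down from F#6 and left by step up to B5.
Leap in, step out — an appoggiatura.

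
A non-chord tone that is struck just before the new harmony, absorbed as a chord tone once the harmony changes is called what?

Approach: ahead of the chord change (typically by step), so it is dissonant against the current harmony. Departure: none — the same pitch is restated or held and is a chord tone of the new harmony.
Dissonant first, consonant once the harmony catches up: the note simply arrives early — an anticipation. (The reverse timing, consonant first and dissonant after the change, would be a suspension or retardation.)

Anticipation.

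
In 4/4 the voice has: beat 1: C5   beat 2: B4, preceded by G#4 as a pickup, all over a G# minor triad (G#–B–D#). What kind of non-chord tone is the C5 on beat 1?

The harmony at that moment is G# minor triad (G#, B, D#); C5 is not a chord tone.
It is approached by leap up from G#4 and left by step down to B4.
Leap in, step out, metrically accented — an appoggiatura.

Appoggiatura.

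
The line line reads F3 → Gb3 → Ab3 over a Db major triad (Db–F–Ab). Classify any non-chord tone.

The harmony at that moment is Db major triad (Db, F, Ab); Gb3 is not a chord tone.
It is approached by step up from F3 and left by step up to Ab3.
Step in, step out in the same direction — a passing tone.

Gb3 is a passing tone.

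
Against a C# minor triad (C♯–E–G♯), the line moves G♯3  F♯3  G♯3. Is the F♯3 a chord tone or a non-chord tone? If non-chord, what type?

The harmony at that moment is C♯ minor triad (C♯, E, G♯); F♯3 is not a chord tone.
It is approached by step down from G♯3 and left by step up to G♯3.
Step away and step back to the same note — a neighbor tone (lower neighbor).

Non-chord tone — a neighbor tone.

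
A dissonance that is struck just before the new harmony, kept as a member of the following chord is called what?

Approach: ahead of the chord change (typically by step), so it is dissonant against the current harmony. Departure: none — the same pitch is restated or held and is a chord tone of the new harmony.
Dissonant first, consonant once the harmony catches up: the note simply arrives early — an anticipation. (The reverse timing, consonant first and dissonant after the change, would be a suspension or retardation.)

Anticipation.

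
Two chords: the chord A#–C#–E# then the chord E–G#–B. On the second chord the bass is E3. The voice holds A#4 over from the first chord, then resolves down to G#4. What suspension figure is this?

At the second chord the bass is E3. The suspended A#4 lies a fourth above the bass; after resolving down by step to G#4, the interval above the bass becomes a third.
Suspension figures are named by those two intervals: 4–3.

4–3 suspension.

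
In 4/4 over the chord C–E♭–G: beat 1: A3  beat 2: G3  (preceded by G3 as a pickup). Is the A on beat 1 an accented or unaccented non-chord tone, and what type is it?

The harmony at that moment is C minor triad (C, E♭, G); A3 is not a chord tone.
It is approached by step up from G3 and left by step down to G3.
Step away and step back to the same note — a neighbor tone (upper neighbor).
It falls on the downbeat, so it is accented.

Accented neighbor tone.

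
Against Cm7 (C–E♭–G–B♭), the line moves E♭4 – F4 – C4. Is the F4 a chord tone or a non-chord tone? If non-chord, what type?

Non-chord tone — an escape tone.

The harmony at that moment is C minor seventh chord (C, E♭, G, B♭); F4 is not a chord tone.
It is approached by step up from E♭4 and left by leap down to C4.
Step in, leap out — an escape tone.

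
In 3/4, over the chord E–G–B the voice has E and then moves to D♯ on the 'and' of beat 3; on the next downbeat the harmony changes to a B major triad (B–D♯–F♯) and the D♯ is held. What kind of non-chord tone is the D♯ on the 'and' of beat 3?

Anticipation.

The harmony at that moment is E minor triad (E, G, B); D♯ is not a chord tone.
It is approached by step down from E and then sustained as the same pitch into the next harmony.
Arriving early and becoming a chord tone when the harmony changes — an anticipation.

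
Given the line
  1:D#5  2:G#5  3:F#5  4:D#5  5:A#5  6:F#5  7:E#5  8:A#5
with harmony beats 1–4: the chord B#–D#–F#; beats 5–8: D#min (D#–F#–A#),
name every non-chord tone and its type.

The harmony at that moment is B# diminished triad (B#, D#, F#); G#5 is not a chord tone.
It is approached by leap up from D#5 and left by step down to F#5.
Leap in, step out — an appoggiatura.
The harmony at that moment is D# minor triad (D#, F#, A#); E#5 is not a chord tone.
It is approached by step down from F#5 and left by leap up to A#5.
Step in, leap out — an escape tone.

G#5 (beat 2) — appoggiatura; E#5 (beat 7) — escape tone.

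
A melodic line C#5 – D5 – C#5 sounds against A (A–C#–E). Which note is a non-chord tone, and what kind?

The harmony at that moment is A major triad (A, C#, E); D5 is not a chord tone.
It is approached by step up from C#5 and left by step down to C#5.
Step away and step back to the same note — a neighbor tone (upper neighbor).

D5 is a neighbor tone.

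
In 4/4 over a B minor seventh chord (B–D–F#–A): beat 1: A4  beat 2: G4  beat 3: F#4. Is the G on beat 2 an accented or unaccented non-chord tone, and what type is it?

The harmony at that moment is B minor seventh chord (B, D, F#, A); G4 is not a chord tone.
It is approached by step down from A4 and left by step down to F#4.
Step in, step out in the same direction — a passing tone.
It falls on a weak beat, so it is unaccented.

Unaccented passing tone.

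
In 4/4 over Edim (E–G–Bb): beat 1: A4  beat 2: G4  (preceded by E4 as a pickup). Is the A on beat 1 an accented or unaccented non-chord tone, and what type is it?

The harmony at that moment is E diminished triad (E, G, Bb); A4 is not a chord tone.
It is approached by leap up from E4 and left by step down to G4.
Leap in, step out — an appoggiatura.
It falls on the downbeat, so it is accented.

Accented appoggiatura.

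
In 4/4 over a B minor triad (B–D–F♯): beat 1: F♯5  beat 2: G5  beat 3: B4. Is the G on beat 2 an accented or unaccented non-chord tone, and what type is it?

Unaccented escape tone.

The harmony at that moment is B minor triad (B, D, F♯); G5 is not a chord tone.
It is approached by step up from F♯5 and left by leap down to B4.
Step in, leap out — an escape tone.
It falls on a weak beat, so it is unaccented.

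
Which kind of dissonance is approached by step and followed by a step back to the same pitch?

Approach: by step. Departure: by step in the opposite direction, back to the starting pitch.
Stepwise on both sides but reversing to return to the same chord tone — a neighbor tone. (Had it continued onward in the same direction it would be a passing tone instead.)

Neighbor tone.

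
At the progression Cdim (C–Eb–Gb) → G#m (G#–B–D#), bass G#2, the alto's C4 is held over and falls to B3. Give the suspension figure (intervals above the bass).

4–3 suspension.

At the second chord the bass is G#2. The suspended C4 lies a fourth above the bass; after resolving down by step to B3, the interval above the bass becomes a third.
Suspension figures are named by those two intervals: 4–3.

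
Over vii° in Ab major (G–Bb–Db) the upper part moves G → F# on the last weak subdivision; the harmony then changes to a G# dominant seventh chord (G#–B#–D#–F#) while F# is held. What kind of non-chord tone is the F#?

F# is an anticipation.

The harmony at that moment is G diminished triad (G, Bb, Db); F# is not a chord tone.
It is approached by step down from G and then sustained as the same pitch into the next harmony.
Arriving early and becoming a chord tone when the harmony changes — an anticipation.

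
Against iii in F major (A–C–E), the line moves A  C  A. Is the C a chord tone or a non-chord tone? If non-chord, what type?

A minor triad contains A, C, E; C is the third, so it is a chord tone.

Chord tone (the third of A minor triad).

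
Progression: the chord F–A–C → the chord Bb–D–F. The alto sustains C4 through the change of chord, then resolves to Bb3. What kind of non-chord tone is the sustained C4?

The harmony at that moment is Bb major triad (Bb, D, F); C4 is not a chord tone.
It is held over (the same pitch as the preceding C4) and left by step down to Bb3.
Held over from the previous chord and resolving down by step — a suspension.

C4 is a suspension.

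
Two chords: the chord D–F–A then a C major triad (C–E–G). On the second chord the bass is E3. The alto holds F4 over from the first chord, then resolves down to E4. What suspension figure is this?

At the second chord the bass is E3. The suspended F4 lies a ninth above the bass; after resolving down by step to E4, the interval above the bass becomes an octave.
Suspension figures are named by those two intervals: 9–8.

9–8 suspension.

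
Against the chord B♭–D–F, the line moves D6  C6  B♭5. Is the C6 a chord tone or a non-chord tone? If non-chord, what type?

The harmony at that moment is B♭ major triad (B♭, D, F); C6 is not a chord tone.
It is approached by step down from D6 and left by step down to B♭5.
Step in, step out in the same direction — a passing tone.

Non-chord tone — a passing tone.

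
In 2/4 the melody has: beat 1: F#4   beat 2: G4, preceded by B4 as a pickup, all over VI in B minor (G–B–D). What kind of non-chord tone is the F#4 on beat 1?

The harmony at that moment is G major triad (G, B, D); F#4 is not a chord tone.
It is approached by leap down from B4 and left by step up to G4.
Leap in, step out, metrically accented — an appoggiatura.

Appoggiatura.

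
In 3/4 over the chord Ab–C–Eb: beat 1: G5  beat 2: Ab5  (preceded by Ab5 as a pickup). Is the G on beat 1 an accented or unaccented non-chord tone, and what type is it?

Accented neighbor tone.

The harmony at that moment is Ab major triad (Ab, C, Eb); G5 is not a chord tone.
It is approached by step down from Ab5 and left by step up to Ab5.
Step away and step back to the same note — a neighbor tone (lower neighbor).
It falls on the downbeat, so it is accented.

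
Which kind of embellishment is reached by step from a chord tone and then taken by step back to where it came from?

Approach: by step. Departure: by step in the opposite direction, back to the starting pitch.
Stepwise on both sides but reversing to return to the same chord tone — a neighbor tone. (Had it continued onward in the same direction it would be a passing tone instead.)

Neighbor tone.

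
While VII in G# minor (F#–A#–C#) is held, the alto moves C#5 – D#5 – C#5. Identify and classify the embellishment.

The harmony at that moment is F# major triad (F#, A#, C#); D#5 is not a chord tone.
It is approached by step up from C#5 and left by step down to C#5.
Step away and step back to the same note — a neighbor tone (upper neighbor).

D#5 is a neighbor tone.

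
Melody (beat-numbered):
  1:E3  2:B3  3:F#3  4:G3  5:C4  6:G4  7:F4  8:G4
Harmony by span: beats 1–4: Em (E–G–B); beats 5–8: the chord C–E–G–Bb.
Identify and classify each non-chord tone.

The harmony at that moment is E minor triad (E, G, B); F#3 is not a chord tone.
It is approached by leap down from B3 and left by step up to G3.
Leap in, step out — an appoggiatura.
The harmony at that moment is C dominant seventh chord (C, E, G, Bb); F4 is not a chord tone.
It is approached by step down from G4 and left by step up to G4.
Step away and step back to the same note — a neighbor tone (lower neighbor).

F#3 (beat 3) — appoggiatura; F4 (beat 7) — neighbor tone.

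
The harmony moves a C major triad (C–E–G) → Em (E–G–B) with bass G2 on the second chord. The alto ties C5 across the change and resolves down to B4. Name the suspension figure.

4–3 suspension.

At the second chord the bass is G2. The suspended C5 lies a fourth above the bass; after resolving down by step to B4, the interval above the bass becomes a third.
Suspension figures are named by those two intervals: 4–3.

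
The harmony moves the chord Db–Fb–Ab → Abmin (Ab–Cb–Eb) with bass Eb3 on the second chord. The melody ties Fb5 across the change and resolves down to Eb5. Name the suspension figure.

At the second chord the bass is Eb3. The suspended Fb5 lies a ninth above the bass; after resolving down by step to Eb5, the interval above the bass becomes an octave.
Suspension figures are named by those two intervals: 9–8.

9–8 suspension.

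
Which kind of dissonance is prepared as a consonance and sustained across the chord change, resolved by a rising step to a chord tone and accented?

Approach: by preparation — the pitch is first a chord tone, then held (tied or repeated) while the harmony changes under it. Departure: up by step. Metric position: strong.
A prepared dissonance that resolves upward by step — a retardation. (The same figure resolving downward would be a suspension.)

Retardation.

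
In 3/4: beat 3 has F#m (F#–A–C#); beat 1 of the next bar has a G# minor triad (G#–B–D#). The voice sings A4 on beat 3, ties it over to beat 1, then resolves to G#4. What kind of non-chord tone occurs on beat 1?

The harmony at that moment is G# minor triad (G#, B, D#); A4 is not a chord tone.
It is held over (the same pitch as the preceding A4) and left by step down to G#4.
Held over from the previous chord and resolving down by step — a suspension.

Suspension.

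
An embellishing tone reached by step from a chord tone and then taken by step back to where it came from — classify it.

Neighbor tone.

Approach: by step. Departure: by step in the opposite direction, back to the starting pitch.
Stepwise on both sides but reversing to return to the same chord tone — a neighbor tone. (Had it continued onward in the same direction it would be a passing tone instead.)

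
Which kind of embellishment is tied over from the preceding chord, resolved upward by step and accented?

Retardation.

Approach: by preparation — the pitch is first a chord tone, then held (tied or repeated) while the harmony changes under it. Departure: up by step. Metric position: strong.
A prepared dissonance that resolves upward by step — a retardation. (The same figure resolving downward would be a suspension.)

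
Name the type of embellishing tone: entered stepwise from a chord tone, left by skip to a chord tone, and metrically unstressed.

Escape tone.

Approach: by step. Departure: by leap. Metric position: weak.
Step in, leap out, from a weak position — an escape tone (échappée). (It is the mirror image of the appoggiatura, which leaps in and steps out on a strong beat.)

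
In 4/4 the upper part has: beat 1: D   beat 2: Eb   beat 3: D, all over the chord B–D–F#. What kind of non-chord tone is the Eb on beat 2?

Upper neighbor tone.

The harmony at that moment is B minor triad (B, D, F#); Eb is not a chord tone.
It is approached by step up from D and left by step down to D.
Step away and step back to the same note — a neighbor tone (upper neighbor).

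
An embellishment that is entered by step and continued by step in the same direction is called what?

Passing tone.

Approach: by step. Departure: by step, continuing in the same direction.
Stepwise on both sides with no change of direction means the note fills in the space between two different chord tones — a passing tone. (Had it turned back to its starting note it would be a neighbor tone instead.)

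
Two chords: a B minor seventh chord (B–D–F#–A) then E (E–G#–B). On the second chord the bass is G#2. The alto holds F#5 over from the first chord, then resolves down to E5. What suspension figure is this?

7–6 suspension.

At the second chord the bass is G#2. The suspended F#5 lies a seventh above the bass; after resolving down by step to E5, the interval above the bass becomes a sixth.
Suspension figures are named by those two intervals: 7–6.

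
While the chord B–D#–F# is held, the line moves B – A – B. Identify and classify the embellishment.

The harmony at that moment is B major triad (B, D#, F#); A is not a chord tone.
It is approached by step down from B and left by step up to B.
Step away and step back to the same note — a neighbor tone (lower neighbor).

A is a neighbor tone.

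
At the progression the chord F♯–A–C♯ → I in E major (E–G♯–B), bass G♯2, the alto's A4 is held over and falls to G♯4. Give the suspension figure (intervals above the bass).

9–8 suspension.

At the second chord the bass is G♯2. The suspended A4 lies a ninth above the bass; after resolving down by step to G♯4, the interval above the bass becomes an octave.
Suspension figures are named by those two intervals: 9–8.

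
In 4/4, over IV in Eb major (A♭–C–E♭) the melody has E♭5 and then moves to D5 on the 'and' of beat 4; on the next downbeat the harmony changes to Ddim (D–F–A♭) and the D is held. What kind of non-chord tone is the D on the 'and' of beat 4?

The harmony at that moment is A♭ major triad (A♭, C, E♭); D5 is not a chord tone.
It is approached by step down from E♭5 and then sustained as the same pitch into the next harmony.
Arriving early and becoming a chord tone when the harmony changes — an anticipation.

Anticipation.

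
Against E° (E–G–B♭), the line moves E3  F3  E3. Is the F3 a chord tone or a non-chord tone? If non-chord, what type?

The harmony at that moment is E diminished triad (E, G, B♭); F3 is not a chord tone.
It is approached by step up from E3 and left by step down to E3.
Step away and step back to the same note — a neighbor tone (upper neighbor).

Non-chord tone — a neighbor tone.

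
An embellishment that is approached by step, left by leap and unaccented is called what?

Approach: by step. Departure: by leap. Metric position: weak.
Step in, leap out, from a weak position — an escape tone (échappée). (It is the mirror image of the appoggiatura, which leaps in and steps out on a strong beat.)

Escape tone.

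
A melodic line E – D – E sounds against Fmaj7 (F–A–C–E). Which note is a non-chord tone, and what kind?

D is a neighbor tone.

The harmony at that moment is F major seventh chord (F, A, C, E); D is not a chord tone.
It is approached by step down from E and left by step up to E.
Step away and step back to the same note — a neighbor tone (lower neighbor).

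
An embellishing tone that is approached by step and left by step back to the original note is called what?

Approach: by step. Departure: by step in the opposite direction, back to the starting pitch.
Stepwise on both sides but reversing to return to the same chord tone — a neighbor tone. (Had it continued onward in the same direction it would be a passing tone instead.)

Neighbor tone.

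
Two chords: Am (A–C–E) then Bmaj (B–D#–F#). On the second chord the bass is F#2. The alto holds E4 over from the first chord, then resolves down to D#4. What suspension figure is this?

At the second chord the bass is F#2. The suspended E4 lies a seventh above the bass; after resolving down by step to D#4, the interval above the bass becomes a sixth.
Suspension figures are named by those two intervals: 7–6.

7–6 suspension.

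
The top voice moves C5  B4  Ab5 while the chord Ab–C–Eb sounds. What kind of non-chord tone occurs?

B4 is an escape tone.

The harmony at that moment is Ab major triad (Ab, C, Eb); B4 is not a chord tone.
It is approached by step down from C5 and left by leap up to Ab5.
Step in, leap out — an escape tone.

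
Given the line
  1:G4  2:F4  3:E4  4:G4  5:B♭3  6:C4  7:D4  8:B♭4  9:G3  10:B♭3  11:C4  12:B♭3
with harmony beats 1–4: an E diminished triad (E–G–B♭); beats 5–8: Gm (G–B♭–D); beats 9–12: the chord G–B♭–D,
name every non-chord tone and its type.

The harmony at that moment is E diminished triad (E, G, B♭); F4 is not a chord tone.
It is approached by step down from G4 and left by step down to E4.
Step in, step out in the same direction — a passing tone.
The harmony at that moment is G minor triad (G, B♭, D); C4 is not a chord tone.
It is approached by step up from B♭3 and left by step up to D4.
Step in, step out in the same direction — a passing tone.
The harmony at that moment is G minor triad (G, B♭, D); C4 is not a chord tone.
It is approached by step up from B♭3 and left by step down to B♭3.
Step away and step back to the same note — a neighbor tone (upper neighbor).

F4 (beat 2) — passing tone; C4 (beat 6) — passing tone; C4 (beat 11) — neighbor tone.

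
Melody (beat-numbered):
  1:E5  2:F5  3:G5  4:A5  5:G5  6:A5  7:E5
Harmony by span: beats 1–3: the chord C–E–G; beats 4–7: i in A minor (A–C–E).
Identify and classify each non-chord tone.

The harmony at that moment is C major triad (C, E, G); F5 is not a chord tone.
It is approached by step up from E5 and left by step up to G5.
Step in, step out in the same direction — a passing tone.
The harmony at that moment is A minor triad (A, C, E); G5 is not a chord tone.
It is approached by step down from A5 and left by step up to A5.
Step away and step back to the same note — a neighbor tone (lower neighbor).

F5 (beat 2) — passing tone; G5 (beat 5) — neighbor tone.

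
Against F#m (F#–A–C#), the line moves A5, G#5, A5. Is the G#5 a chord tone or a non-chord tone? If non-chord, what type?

The harmony at that moment is F# minor triad (F#, A, C#); G#5 is not a chord tone.
It is approached by step down from A5 and left by step up to A5.
Step away and step back to the same note — a neighbor tone (lower neighbor).

Non-chord tone — a neighbor tone.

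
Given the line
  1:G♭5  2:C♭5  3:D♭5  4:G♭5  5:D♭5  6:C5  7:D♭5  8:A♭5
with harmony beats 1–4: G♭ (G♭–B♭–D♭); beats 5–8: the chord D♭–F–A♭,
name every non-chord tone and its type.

C♭5 (beat 2) — appoggiatura; C5 (beat 6) — neighbor tone.

The harmony at that moment is G♭ major triad (G♭, B♭, D♭); C♭5 is not a chord tone.
It is approached by leap down from G♭5 and left by step up to D♭5.
Leap in, step out — an appoggiatura.
The harmony at that moment is D♭ major triad (D♭, F, A♭); C5 is not a chord tone.
It is approached by step down from D♭5 and left by step up to D♭5.
Step away and step back to the same note — a neighbor tone (lower neighbor).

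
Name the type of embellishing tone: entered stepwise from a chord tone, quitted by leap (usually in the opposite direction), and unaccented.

Escape tone.

Approach: by step. Departure: by leap. Metric position: weak.
Step in, leap out, from a weak position — an escape tone (échappée). (It is the mirror image of the appoggiatura, which leaps in and steps out on a strong beat.)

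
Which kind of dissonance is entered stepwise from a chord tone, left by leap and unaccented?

Escape tone.

Approach: by step. Departure: by leap. Metric position: weak.
Step in, leap out, from a weak position — an escape tone (échappée). (It is the mirror image of the appoggiatura, which leaps in and steps out on a strong beat.)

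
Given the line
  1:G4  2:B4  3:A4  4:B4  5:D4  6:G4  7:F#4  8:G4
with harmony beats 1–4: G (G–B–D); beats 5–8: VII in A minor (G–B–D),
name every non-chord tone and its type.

The harmony at that moment is G major triad (G, B, D); A4 is not a chord tone.
It is approached by step down from B4 and left by step up to B4.
Step away and step back to the same note — a neighbor tone (lower neighbor).
The harmony at that moment is G major triad (G, B, D); F#4 is not a chord tone.
It is approached by step down from G4 and left by step up to G4.
Step away and step back to the same note — a neighbor tone (lower neighbor).

A4 (beat 3) — neighbor tone; F#4 (beat 7) — neighbor tone.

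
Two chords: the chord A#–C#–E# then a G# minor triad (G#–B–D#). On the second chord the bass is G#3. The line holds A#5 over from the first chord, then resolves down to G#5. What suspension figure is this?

At the second chord the bass is G#3. The suspended A#5 lies a ninth above the bass; after resolving down by step to G#5, the interval above the bass becomes an octave.
Suspension figures are named by those two intervals: 9–8.

9–8 suspension.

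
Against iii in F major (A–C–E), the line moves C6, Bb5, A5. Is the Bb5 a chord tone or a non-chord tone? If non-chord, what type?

Non-chord tone — a passing tone.

The harmony at that moment is A minor triad (A, C, E); Bb5 is not a chord tone.
It is approached by step down from C6 and left by step down to A5.
Step in, step out in the same direction — a passing tone.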